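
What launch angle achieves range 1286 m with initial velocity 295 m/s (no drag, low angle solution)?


sin(2*theta) = R*g/v0^2 = 1286*9.81/295^2 = 0.144966, theta = arcsin(0.144966)/2 = 4.168°

4.168 degrees


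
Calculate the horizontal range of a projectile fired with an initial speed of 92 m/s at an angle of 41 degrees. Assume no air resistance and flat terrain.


R = v0^2 * sin(2*theta) / g = 92^2 * sin(2*41°) / 9.81 = 854.4 m

854.4 m


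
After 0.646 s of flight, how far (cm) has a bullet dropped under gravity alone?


drop = 0.5*g*t^2 = 0.5*9.81*0.646^2 = 2.04693 m ≈ 204.7 cm

204.7 cm


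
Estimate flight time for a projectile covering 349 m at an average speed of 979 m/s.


t = d/v = 349/979 = 0.3565 s

0.3565 s


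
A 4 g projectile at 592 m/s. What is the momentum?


p = m*v = 0.004*592 = 2.368 kg·m/s

2.368 kg·m/s


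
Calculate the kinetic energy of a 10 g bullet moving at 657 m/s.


E = 0.5*m*v^2 = 0.5*0.01*657^2 = 2158 J

2158 J


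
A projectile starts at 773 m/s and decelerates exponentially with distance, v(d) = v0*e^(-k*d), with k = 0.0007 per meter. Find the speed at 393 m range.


v = v0*exp(-k*d) = 773*exp(-0.0007*393) = 587.1 m/s

587.1 m/s


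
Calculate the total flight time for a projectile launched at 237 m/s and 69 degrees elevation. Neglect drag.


T = 2*v0*sin(theta)/g = 2*237*sin(69°)/9.81 = 45.11 s

45.11 s


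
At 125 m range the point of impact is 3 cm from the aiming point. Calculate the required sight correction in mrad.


1 mrad subtends 1 cm per 10 m of range, so adj = error_cm / (dist_m / 10) = 3 / (125/10) = 0.24 mrad

0.24 mrad


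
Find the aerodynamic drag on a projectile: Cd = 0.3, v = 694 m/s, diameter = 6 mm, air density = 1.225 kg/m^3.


A = pi*(d/2)^2 = pi*(6/2000)^2 = 2.82743e-05 m^2
Fd = 0.5*Cd*rho*A*v^2 = 0.5*0.3*1.225*2.82743e-05*694^2 = 2.502 N

2.502 N


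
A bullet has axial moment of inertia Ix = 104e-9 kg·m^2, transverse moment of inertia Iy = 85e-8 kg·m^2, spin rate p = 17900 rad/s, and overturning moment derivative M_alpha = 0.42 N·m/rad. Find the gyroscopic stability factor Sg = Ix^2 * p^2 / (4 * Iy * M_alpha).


Sg = Ix^2 * p^2 / (4 * Iy * M_alpha) = (104e-9)^2 * 17900^2 / (4 * 85e-8 * 0.42) = 2.427

2.427


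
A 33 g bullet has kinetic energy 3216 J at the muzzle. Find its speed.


v = sqrt(2*E/m) = sqrt(2*3216/0.033) = 441.5 m/s

441.5 m/s


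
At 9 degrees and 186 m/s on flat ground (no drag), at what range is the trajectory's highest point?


R = v0^2*sin(2*theta)/g = 186^2*sin(2*9°)/9.81 = 1089.78 m
apex_dist = R/2 = 1089.78/2 = 544.9 m

544.9 m


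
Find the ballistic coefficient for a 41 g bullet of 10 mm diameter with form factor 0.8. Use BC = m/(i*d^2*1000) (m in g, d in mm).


BC = m/(i*d^2*1000) = 41/(0.8 * 10^2 * 1000) = 0.0005125

0.0005125


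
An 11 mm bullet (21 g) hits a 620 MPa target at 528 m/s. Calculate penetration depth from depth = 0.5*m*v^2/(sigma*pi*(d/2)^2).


A = pi*(d/2)^2 = pi*(11/2)^2 = 95.0332 mm^2
E = 0.5*m*v^2 = 0.5*0.021*528^2 = 2927.23 J
depth = E/(sigma*A) = 2927.23 J / (620 MPa * 95.0332 mm^2) = 2927.23/(620 * 95.0332) m = 0.049681 m ≈ 49.68 mm

49.68 mm


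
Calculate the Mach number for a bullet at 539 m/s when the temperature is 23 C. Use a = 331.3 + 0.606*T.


a = 331.3 + 0.606*(23) = 345.238 m/s
M = v/a = 539/345.238 = 1.561

1.561


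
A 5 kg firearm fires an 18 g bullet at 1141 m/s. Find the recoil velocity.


v_recoil = m_p * v_p / m_gun = 0.018 * 1141 / 5 = 4.108 m/s

4.108 m/s


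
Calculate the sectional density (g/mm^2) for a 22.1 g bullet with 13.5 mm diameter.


SD = m/d^2 = 22.1/13.5^2 = 0.1213 g/mm^2

0.1213 g/mm^2


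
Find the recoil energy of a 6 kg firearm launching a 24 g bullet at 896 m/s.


v_r = m_p*v_p/m_gun = 0.024*896/6 = 3.584 m/s, E_r = 0.5*m_gun*v_r^2 = 0.5*6*3.584^2 = 38.54 J

38.54 J


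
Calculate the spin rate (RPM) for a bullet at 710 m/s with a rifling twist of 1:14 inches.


twist_m = 14*0.0254 = 0.3556 m
spin = v/twist = 710/0.3556 = 1996.625 rev/s
RPM = spin*60 = 1996.625*60 ≈ 119798 RPM

119798 RPM


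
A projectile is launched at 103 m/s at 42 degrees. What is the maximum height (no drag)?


H = (v0*sin(theta))^2 / (2g) = (103*sin(42°))^2 / (2*9.81) = 242.1 m

242.1 m


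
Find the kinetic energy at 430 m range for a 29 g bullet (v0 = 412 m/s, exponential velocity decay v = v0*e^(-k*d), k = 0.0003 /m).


v = v0*exp(-k*d) = 412*exp(-0.0003*430) = 362.137 m/s
E = 0.5*m*v^2 = 0.5*0.029*362.137^2 = 1902 J

1902 J


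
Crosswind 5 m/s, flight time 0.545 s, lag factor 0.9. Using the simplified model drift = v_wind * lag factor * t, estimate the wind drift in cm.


drift = v_wind * lag * t = 5 * 0.9 * 0.545 = 2.4525 m ≈ 245.2 cm

245.2 cm


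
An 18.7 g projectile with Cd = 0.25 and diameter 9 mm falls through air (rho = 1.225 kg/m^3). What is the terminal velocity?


A = pi*(d/2)^2 = pi*(9/2000)^2 = 6.36173e-05 m^2
vt = sqrt(2mg/(Cd*rho*A)) = sqrt(2*0.0187*9.81/(0.25 * 1.225 * 6.36173e-05)) = 137.2 m/s

137.2 m/s


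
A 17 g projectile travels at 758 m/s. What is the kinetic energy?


E = 0.5*m*v^2 = 0.5*0.017*758^2 = 4884 J

4884 J


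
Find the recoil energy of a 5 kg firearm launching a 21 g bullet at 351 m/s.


v_r = m_p*v_p/m_gun = 0.021*351/5 = 1.4742 m/s, E_r = 0.5*m_gun*v_r^2 = 0.5*5*1.4742^2 = 5.433 J

5.433 J


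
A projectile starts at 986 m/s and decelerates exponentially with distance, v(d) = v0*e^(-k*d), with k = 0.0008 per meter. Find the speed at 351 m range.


v = v0*exp(-k*d) = 986*exp(-0.0008*351) = 744.6 m/s

744.6 m/s


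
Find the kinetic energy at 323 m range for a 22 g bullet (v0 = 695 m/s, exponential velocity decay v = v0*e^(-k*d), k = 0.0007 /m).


v = v0*exp(-k*d) = 695*exp(-0.0007*323) = 554.359 m/s
E = 0.5*m*v^2 = 0.5*0.022*554.359^2 = 3380 J

3380 J


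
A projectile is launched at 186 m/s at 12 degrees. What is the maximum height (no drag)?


H = (v0*sin(theta))^2 / (2g) = (186*sin(12°))^2 / (2*9.81) = 76.22 m

76.22 m


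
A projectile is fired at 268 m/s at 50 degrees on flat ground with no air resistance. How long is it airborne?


T = 2*v0*sin(theta)/g = 2*268*sin(50°)/9.81 = 41.86 s

41.86 s


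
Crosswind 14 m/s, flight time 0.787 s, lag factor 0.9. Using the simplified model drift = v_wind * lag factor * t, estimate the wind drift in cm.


drift = v_wind * lag * t = 14 * 0.9 * 0.787 = 9.9162 m ≈ 991.6 cm

991.6 cm


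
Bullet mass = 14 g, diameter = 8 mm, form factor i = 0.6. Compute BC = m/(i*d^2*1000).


BC = m/(i*d^2*1000) = 14/(0.6 * 8^2 * 1000) = 0.0003646

0.0003646


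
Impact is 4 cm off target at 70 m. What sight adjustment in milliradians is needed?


1 mrad subtends 1 cm per 10 m of range, so adj = error_cm / (dist_m / 10) = 4 / (70/10) = 0.5714 mrad

0.5714 mrad


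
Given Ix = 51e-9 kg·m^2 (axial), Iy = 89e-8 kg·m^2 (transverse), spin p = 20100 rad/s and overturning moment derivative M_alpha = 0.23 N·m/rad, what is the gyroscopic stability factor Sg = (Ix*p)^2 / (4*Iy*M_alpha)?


Sg = Ix^2 * p^2 / (4 * Iy * M_alpha) = (51e-9)^2 * 20100^2 / (4 * 89e-8 * 0.23) = 1.283

1.283


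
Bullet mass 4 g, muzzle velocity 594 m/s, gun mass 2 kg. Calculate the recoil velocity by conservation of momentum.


v_recoil = m_p * v_p / m_gun = 0.004 * 594 / 2 = 1.188 m/s

1.188 m/s


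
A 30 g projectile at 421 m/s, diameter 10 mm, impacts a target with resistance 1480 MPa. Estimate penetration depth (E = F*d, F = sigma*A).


A = pi*(d/2)^2 = pi*(10/2)^2 = 78.5398 mm^2
E = 0.5*m*v^2 = 0.5*0.03*421^2 = 2658.61 J
depth = E/(sigma*A) = 2658.61 J / (1480 MPa * 78.5398 mm^2) = 2658.61/(1480 * 78.5398) m = 0.022872 m ≈ 22.87 mm

22.87 mm


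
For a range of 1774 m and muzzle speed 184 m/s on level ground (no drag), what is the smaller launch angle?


sin(2*theta) = R*g/v0^2 = 1774*9.81/184^2 = 0.514028, theta = arcsin(0.514028)/2 = 15.47°

15.47 degrees


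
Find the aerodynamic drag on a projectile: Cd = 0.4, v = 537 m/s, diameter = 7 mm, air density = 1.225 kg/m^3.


A = pi*(d/2)^2 = pi*(7/2000)^2 = 3.84845e-05 m^2
Fd = 0.5*Cd*rho*A*v^2 = 0.5*0.4*1.225*3.84845e-05*537^2 = 2.719 N

2.719 N


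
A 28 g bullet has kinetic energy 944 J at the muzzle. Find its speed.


v = sqrt(2*E/m) = sqrt(2*944/0.028) = 259.7 m/s

259.7 m/s


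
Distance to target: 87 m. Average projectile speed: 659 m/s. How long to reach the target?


t = d/v = 87/659 = 0.132 s

0.132 s


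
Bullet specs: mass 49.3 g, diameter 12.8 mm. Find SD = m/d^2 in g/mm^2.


SD = m/d^2 = 49.3/12.8^2 = 0.3009 g/mm^2

0.3009 g/mm^2


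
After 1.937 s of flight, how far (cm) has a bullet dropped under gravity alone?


drop = 0.5*g*t^2 = 0.5*9.81*1.937^2 = 18.4034 m ≈ 1840 cm

1840 cm


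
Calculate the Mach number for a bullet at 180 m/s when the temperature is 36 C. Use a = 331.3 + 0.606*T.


a = 331.3 + 0.606*(36) = 353.116 m/s
M = v/a = 180/353.116 = 0.5097

0.5097


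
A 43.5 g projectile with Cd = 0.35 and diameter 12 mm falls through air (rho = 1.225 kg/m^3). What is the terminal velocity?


A = pi*(d/2)^2 = pi*(12/2000)^2 = 1.13097e-04 m^2
vt = sqrt(2mg/(Cd*rho*A)) = sqrt(2*0.0435*9.81/(0.35 * 1.225 * 1.13097e-04)) = 132.7 m/s

132.7 m/s


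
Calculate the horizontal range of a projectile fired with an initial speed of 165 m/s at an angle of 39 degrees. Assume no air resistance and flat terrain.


R = v0^2 * sin(2*theta) / g = 165^2 * sin(2*39°) / 9.81 = 2715 m

2715 m


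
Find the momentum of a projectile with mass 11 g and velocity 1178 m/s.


p = m*v = 0.011*1178 = 12.96 kg·m/s

12.96 kg·m/s


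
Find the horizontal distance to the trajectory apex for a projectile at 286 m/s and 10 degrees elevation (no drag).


R = v0^2*sin(2*theta)/g = 286^2*sin(2*10°)/9.81 = 2851.77 m
apex_dist = R/2 = 2851.77/2 = 1426 m

1426 m


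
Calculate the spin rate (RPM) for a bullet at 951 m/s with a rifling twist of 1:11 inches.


twist_m = 11*0.0254 = 0.2794 m
spin = v/twist = 951/0.2794 = 3403.722 rev/s
RPM = spin*60 = 3403.722*60 ≈ 204223 RPM

204223 RPM


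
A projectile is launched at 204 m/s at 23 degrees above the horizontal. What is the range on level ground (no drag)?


R = v0^2 * sin(2*theta) / g = 204^2 * sin(2*23°) / 9.81 = 3052 m

3052 m


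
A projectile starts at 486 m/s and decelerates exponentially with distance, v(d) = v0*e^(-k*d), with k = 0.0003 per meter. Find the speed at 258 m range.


v = v0*exp(-k*d) = 486*exp(-0.0003*258) = 449.8 m/s

449.8 m/s


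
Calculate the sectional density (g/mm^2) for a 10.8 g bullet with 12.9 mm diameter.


SD = m/d^2 = 10.8/12.9^2 = 0.0649 g/mm^2

0.0649 g/mm^2


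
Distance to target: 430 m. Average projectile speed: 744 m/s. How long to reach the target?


t = d/v = 430/744 = 0.578 s

0.578 s


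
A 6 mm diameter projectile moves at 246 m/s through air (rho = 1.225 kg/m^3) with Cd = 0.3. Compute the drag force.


A = pi*(d/2)^2 = pi*(6/2000)^2 = 2.82743e-05 m^2
Fd = 0.5*Cd*rho*A*v^2 = 0.5*0.3*1.225*2.82743e-05*246^2 = 0.3144 N

0.3144 N


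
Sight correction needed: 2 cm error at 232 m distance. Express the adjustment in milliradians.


1 mrad subtends 1 cm per 10 m of range, so adj = error_cm / (dist_m / 10) = 2 / (232/10) = 0.08621 mrad

0.08621 mrad


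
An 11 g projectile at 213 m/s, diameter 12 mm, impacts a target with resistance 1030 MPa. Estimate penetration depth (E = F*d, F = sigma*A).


A = pi*(d/2)^2 = pi*(12/2)^2 = 113.097 mm^2
E = 0.5*m*v^2 = 0.5*0.011*213^2 = 249.529 J
depth = E/(sigma*A) = 249.529 J / (1030 MPa * 113.097 mm^2) = 249.529/(1030 * 113.097) m = 0.00214206 m ≈ 2.142 mm

2.142 mm


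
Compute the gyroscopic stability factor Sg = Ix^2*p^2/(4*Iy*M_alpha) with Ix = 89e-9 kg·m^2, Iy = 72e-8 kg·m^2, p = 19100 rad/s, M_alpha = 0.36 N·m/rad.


Sg = Ix^2 * p^2 / (4 * Iy * M_alpha) = (89e-9)^2 * 19100^2 / (4 * 72e-8 * 0.36) = 2.787

2.787


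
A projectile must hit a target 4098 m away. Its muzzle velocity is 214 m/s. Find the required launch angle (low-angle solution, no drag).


sin(2*theta) = R*g/v0^2 = 4098*9.81/214^2 = 0.877836, theta = arcsin(0.877836)/2 = 30.69°

30.69 degrees


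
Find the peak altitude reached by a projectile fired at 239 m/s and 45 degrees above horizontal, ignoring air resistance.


H = (v0*sin(theta))^2 / (2g) = (239*sin(45°))^2 / (2*9.81) = 1456 m

1456 m


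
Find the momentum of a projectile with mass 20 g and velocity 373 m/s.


p = m*v = 0.02*373 = 7.46 kg·m/s

7.46 kg·m/s


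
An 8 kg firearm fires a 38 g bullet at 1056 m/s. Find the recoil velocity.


v_recoil = m_p * v_p / m_gun = 0.038 * 1056 / 8 = 5.016 m/s

5.016 m/s


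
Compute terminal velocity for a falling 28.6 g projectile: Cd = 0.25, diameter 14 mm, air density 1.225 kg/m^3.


A = pi*(d/2)^2 = pi*(14/2000)^2 = 1.53938e-04 m^2
vt = sqrt(2mg/(Cd*rho*A)) = sqrt(2*0.0286*9.81/(0.25 * 1.225 * 1.53938e-04)) = 109.1 m/s

109.1 m/s


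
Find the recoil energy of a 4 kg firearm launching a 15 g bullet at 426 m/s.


v_r = m_p*v_p/m_gun = 0.015*426/4 = 1.5975 m/s, E_r = 0.5*m_gun*v_r^2 = 0.5*4*1.5975^2 = 5.104 J

5.104 J


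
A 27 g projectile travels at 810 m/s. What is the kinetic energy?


E = 0.5*m*v^2 = 0.5*0.027*810^2 = 8857 J

8857 J


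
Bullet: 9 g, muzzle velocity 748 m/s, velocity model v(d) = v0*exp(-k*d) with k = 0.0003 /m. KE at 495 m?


v = v0*exp(-k*d) = 748*exp(-0.0003*495) = 644.776 m/s
E = 0.5*m*v^2 = 0.5*0.009*644.776^2 = 1871 J

1871 J


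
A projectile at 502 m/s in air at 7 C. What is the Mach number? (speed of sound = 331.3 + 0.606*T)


a = 331.3 + 0.606*(7) = 335.542 m/s
M = v/a = 502/335.542 = 1.496

1.496


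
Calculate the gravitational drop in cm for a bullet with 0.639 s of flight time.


drop = 0.5*g*t^2 = 0.5*9.81*0.639^2 = 2.00281 m ≈ 200.3 cm

200.3 cm


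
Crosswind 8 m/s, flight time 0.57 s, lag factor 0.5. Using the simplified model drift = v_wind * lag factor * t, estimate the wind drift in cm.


drift = v_wind * lag * t = 8 * 0.5 * 0.57 = 2.28 m ≈ 228 cm

228 cm


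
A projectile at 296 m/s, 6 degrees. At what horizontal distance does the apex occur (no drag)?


R = v0^2*sin(2*theta)/g = 296^2*sin(2*6°)/9.81 = 1856.92 m
apex_dist = R/2 = 1856.92/2 = 928.5 m

928.5 m


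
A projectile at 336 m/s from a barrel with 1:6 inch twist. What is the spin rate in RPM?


twist_m = 6*0.0254 = 0.1524 m
spin = v/twist = 336/0.1524 = 2204.724 rev/s
RPM = spin*60 = 2204.724*60 ≈ 132283 RPM

132283 RPM


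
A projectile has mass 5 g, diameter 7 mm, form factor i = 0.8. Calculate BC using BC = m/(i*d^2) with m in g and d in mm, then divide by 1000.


BC = m/(i*d^2*1000) = 5/(0.8 * 7^2 * 1000) = 0.0001276

0.0001276


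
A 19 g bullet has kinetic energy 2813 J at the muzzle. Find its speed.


v = sqrt(2*E/m) = sqrt(2*2813/0.019) = 544.2 m/s

544.2 m/s


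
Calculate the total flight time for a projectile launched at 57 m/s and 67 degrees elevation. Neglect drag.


T = 2*v0*sin(theta)/g = 2*57*sin(67°)/9.81 = 10.7 s

10.7 s


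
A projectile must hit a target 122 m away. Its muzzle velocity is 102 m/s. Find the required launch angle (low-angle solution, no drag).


sin(2*theta) = R*g/v0^2 = 122*9.81/102^2 = 0.115035, theta = arcsin(0.115035)/2 = 3.303°

3.303 degrees


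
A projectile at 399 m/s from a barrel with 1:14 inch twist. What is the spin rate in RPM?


twist_m = 14*0.0254 = 0.3556 m
spin = v/twist = 399/0.3556 = 1122.047 rev/s
RPM = spin*60 = 1122.047*60 ≈ 67323 RPM

67323 RPM


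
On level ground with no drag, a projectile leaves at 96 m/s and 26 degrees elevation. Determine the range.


R = v0^2 * sin(2*theta) / g = 96^2 * sin(2*26°) / 9.81 = 740.3 m

740.3 m


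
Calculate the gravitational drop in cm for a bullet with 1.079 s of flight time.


drop = 0.5*g*t^2 = 0.5*9.81*1.079^2 = 5.7106 m ≈ 571.1 cm

571.1 cm


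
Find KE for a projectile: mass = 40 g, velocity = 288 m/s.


E = 0.5*m*v^2 = 0.5*0.04*288^2 = 1659 J

1659 J


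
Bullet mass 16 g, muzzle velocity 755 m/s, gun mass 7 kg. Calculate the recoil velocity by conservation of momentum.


v_recoil = m_p * v_p / m_gun = 0.016 * 755 / 7 = 1.726 m/s

1.726 m/s


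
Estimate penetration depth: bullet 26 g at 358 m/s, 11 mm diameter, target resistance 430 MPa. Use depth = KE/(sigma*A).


A = pi*(d/2)^2 = pi*(11/2)^2 = 95.0332 mm^2
E = 0.5*m*v^2 = 0.5*0.026*358^2 = 1666.13 J
depth = E/(sigma*A) = 1666.13 J / (430 MPa * 95.0332 mm^2) = 1666.13/(430 * 95.0332) m = 0.0407723 m ≈ 40.77 mm

40.77 mm


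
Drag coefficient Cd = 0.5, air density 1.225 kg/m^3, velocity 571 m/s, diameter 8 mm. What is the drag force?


A = pi*(d/2)^2 = pi*(8/2000)^2 = 5.02655e-05 m^2
Fd = 0.5*Cd*rho*A*v^2 = 0.5*0.5*1.225*5.02655e-05*571^2 = 5.019 N

5.019 N


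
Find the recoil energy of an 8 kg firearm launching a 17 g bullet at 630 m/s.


v_r = m_p*v_p/m_gun = 0.017*630/8 = 1.33875 m/s, E_r = 0.5*m_gun*v_r^2 = 0.5*8*1.33875^2 = 7.169 J

7.169 J


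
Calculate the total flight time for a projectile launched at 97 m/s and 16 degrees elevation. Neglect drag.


T = 2*v0*sin(theta)/g = 2*97*sin(16°)/9.81 = 5.451 s

5.451 s


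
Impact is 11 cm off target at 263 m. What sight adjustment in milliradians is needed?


1 mrad subtends 1 cm per 10 m of range, so adj = error_cm / (dist_m / 10) = 11 / (263/10) = 0.4183 mrad

0.4183 mrad


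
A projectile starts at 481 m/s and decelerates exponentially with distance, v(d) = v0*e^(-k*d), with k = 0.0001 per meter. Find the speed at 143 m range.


v = v0*exp(-k*d) = 481*exp(-0.0001*143) = 474.2 m/s

474.2 m/s


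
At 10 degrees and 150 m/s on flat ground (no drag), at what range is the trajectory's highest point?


R = v0^2*sin(2*theta)/g = 150^2*sin(2*10°)/9.81 = 784.45 m
apex_dist = R/2 = 784.45/2 = 392.2 m

392.2 m


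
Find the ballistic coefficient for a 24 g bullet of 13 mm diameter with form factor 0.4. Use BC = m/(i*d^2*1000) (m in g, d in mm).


BC = m/(i*d^2*1000) = 24/(0.4 * 13^2 * 1000) = 0.000355

0.000355


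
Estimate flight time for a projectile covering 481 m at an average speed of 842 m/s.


t = d/v = 481/842 = 0.5713 s

0.5713 s


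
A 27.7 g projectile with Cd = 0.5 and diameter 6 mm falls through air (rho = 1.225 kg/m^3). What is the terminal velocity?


A = pi*(d/2)^2 = pi*(6/2000)^2 = 2.82743e-05 m^2
vt = sqrt(2mg/(Cd*rho*A)) = sqrt(2*0.0277*9.81/(0.5 * 1.225 * 2.82743e-05)) = 177.1 m/s

177.1 m/s


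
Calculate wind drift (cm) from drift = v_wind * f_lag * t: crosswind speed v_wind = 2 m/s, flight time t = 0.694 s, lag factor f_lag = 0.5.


drift = v_wind * lag * t = 2 * 0.5 * 0.694 = 0.694 m ≈ 69.4 cm

69.4 cm


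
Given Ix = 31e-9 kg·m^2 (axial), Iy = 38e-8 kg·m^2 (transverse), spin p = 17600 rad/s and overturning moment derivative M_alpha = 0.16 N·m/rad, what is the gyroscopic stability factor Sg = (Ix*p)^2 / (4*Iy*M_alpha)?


Sg = Ix^2 * p^2 / (4 * Iy * M_alpha) = (31e-9)^2 * 17600^2 / (4 * 38e-8 * 0.16) = 1.224

1.224


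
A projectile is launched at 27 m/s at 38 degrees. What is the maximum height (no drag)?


H = (v0*sin(theta))^2 / (2g) = (27*sin(38°))^2 / (2*9.81) = 14.08 m

14.08 m


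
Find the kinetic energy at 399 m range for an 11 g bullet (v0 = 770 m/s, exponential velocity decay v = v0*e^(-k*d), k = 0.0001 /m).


v = v0*exp(-k*d) = 770*exp(-0.0001*399) = 739.882 m/s
E = 0.5*m*v^2 = 0.5*0.011*739.882^2 = 3011 J

3011 J


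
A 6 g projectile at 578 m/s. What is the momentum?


p = m*v = 0.006*578 = 3.468 kg·m/s

3.468 kg·m/s


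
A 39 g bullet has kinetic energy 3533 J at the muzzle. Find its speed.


v = sqrt(2*E/m) = sqrt(2*3533/0.039) = 425.7 m/s

425.7 m/s


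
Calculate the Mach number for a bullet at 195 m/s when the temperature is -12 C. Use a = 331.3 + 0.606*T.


a = 331.3 + 0.606*(-12) = 324.028 m/s
M = v/a = 195/324.028 = 0.6018

0.6018


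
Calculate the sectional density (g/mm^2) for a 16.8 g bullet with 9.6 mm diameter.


SD = m/d^2 = 16.8/9.6^2 = 0.1823 g/mm^2

0.1823 g/mm^2


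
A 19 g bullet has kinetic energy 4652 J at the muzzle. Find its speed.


v = sqrt(2*E/m) = sqrt(2*4652/0.019) = 699.8 m/s

699.8 m/s


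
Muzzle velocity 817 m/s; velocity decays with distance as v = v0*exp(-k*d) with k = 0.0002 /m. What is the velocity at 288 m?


v = v0*exp(-k*d) = 817*exp(-0.0002*288) = 771.3 m/s

771.3 m/s


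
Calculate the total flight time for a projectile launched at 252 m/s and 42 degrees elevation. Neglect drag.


T = 2*v0*sin(theta)/g = 2*252*sin(42°)/9.81 = 34.38 s

34.38 s


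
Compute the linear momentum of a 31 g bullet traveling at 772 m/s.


p = m*v = 0.031*772 = 23.93 kg·m/s

23.93 kg·m/s


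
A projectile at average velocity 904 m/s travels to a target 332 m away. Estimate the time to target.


t = d/v = 332/904 = 0.3673 s

0.3673 s


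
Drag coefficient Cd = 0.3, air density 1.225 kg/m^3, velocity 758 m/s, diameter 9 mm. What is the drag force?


A = pi*(d/2)^2 = pi*(9/2000)^2 = 6.36173e-05 m^2
Fd = 0.5*Cd*rho*A*v^2 = 0.5*0.3*1.225*6.36173e-05*758^2 = 6.716 N

6.716 N


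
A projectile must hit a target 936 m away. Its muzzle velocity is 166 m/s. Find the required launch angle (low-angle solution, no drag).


sin(2*theta) = R*g/v0^2 = 936*9.81/166^2 = 0.333218, theta = arcsin(0.333218)/2 = 9.732°

9.732 degrees


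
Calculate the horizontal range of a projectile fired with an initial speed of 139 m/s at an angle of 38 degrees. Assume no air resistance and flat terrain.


R = v0^2 * sin(2*theta) / g = 139^2 * sin(2*38°) / 9.81 = 1911 m

1911 m


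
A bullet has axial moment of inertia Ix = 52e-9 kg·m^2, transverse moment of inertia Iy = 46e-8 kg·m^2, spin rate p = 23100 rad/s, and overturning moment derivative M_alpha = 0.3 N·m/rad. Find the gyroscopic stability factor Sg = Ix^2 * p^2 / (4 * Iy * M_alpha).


Sg = Ix^2 * p^2 / (4 * Iy * M_alpha) = (52e-9)^2 * 23100^2 / (4 * 46e-8 * 0.3) = 2.614

2.614


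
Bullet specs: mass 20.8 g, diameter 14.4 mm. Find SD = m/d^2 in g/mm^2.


SD = m/d^2 = 20.8/14.4^2 = 0.1003 g/mm^2

0.1003 g/mm^2


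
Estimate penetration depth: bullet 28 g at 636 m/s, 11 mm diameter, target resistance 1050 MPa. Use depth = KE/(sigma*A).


A = pi*(d/2)^2 = pi*(11/2)^2 = 95.0332 mm^2
E = 0.5*m*v^2 = 0.5*0.028*636^2 = 5662.94 J
depth = E/(sigma*A) = 5662.94 J / (1050 MPa * 95.0332 mm^2) = 5662.94/(1050 * 95.0332) m = 0.0567515 m ≈ 56.75 mm

56.75 mm


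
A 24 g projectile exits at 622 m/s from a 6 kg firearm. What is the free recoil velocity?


v_recoil = m_p * v_p / m_gun = 0.024 * 622 / 6 = 2.488 m/s

2.488 m/s


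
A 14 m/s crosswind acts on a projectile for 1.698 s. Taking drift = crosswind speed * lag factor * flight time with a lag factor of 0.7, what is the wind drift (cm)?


drift = v_wind * lag * t = 14 * 0.7 * 1.698 = 16.6404 m ≈ 1664 cm

1664 cm


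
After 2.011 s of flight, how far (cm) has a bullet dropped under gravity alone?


drop = 0.5*g*t^2 = 0.5*9.81*2.011^2 = 19.8364 m ≈ 1984 cm

1984 cm


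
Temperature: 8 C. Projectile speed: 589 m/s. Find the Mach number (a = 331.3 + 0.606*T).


a = 331.3 + 0.606*(8) = 336.148 m/s
M = v/a = 589/336.148 = 1.752

1.752


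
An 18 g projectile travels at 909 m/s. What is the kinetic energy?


E = 0.5*m*v^2 = 0.5*0.018*909^2 = 7437 J

7437 J


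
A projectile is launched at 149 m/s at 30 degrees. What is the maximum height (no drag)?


H = (v0*sin(theta))^2 / (2g) = (149*sin(30°))^2 / (2*9.81) = 282.9 m

282.9 m


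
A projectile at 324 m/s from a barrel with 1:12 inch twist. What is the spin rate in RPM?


twist_m = 12*0.0254 = 0.3048 m
spin = v/twist = 324/0.3048 = 1062.992 rev/s
RPM = spin*60 = 1062.992*60 ≈ 63780 RPM

63780 RPM


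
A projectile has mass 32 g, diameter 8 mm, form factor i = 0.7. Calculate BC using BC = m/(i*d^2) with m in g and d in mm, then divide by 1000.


BC = m/(i*d^2*1000) = 32/(0.7 * 8^2 * 1000) = 0.0007143

0.0007143


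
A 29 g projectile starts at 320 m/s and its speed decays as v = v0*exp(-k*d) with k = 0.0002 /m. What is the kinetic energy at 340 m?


v = v0*exp(-k*d) = 320*exp(-0.0002*340) = 298.963 m/s
E = 0.5*m*v^2 = 0.5*0.029*298.963^2 = 1296 J

1296 J


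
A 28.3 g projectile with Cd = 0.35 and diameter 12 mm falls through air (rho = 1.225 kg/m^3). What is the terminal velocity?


A = pi*(d/2)^2 = pi*(12/2000)^2 = 1.13097e-04 m^2
vt = sqrt(2mg/(Cd*rho*A)) = sqrt(2*0.0283*9.81/(0.35 * 1.225 * 1.13097e-04)) = 107 m/s

107 m/s


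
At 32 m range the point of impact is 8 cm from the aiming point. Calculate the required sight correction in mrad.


1 mrad subtends 1 cm per 10 m of range, so adj = error_cm / (dist_m / 10) = 8 / (32/10) = 2.5 mrad

2.5 mrad


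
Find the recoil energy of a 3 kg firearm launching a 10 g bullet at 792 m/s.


v_r = m_p*v_p/m_gun = 0.01*792/3 = 2.64 m/s, E_r = 0.5*m_gun*v_r^2 = 0.5*3*2.64^2 = 10.45 J

10.45 J


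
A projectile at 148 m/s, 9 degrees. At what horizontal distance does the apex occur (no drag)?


R = v0^2*sin(2*theta)/g = 148^2*sin(2*9°)/9.81 = 689.98 m
apex_dist = R/2 = 689.98/2 = 345 m

345 m


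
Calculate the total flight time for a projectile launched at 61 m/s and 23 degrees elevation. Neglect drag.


T = 2*v0*sin(theta)/g = 2*61*sin(23°)/9.81 = 4.859 s

4.859 s


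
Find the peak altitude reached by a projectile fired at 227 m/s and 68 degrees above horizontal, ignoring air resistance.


H = (v0*sin(theta))^2 / (2g) = (227*sin(68°))^2 / (2*9.81) = 2258 m

2258 m


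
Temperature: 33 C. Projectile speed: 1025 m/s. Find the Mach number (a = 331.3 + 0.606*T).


a = 331.3 + 0.606*(33) = 351.298 m/s
M = v/a = 1025/351.298 = 2.918

2.918


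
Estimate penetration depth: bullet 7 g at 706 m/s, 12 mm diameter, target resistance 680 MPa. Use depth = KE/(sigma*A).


A = pi*(d/2)^2 = pi*(12/2)^2 = 113.097 mm^2
E = 0.5*m*v^2 = 0.5*0.007*706^2 = 1744.53 J
depth = E/(sigma*A) = 1744.53 J / (680 MPa * 113.097 mm^2) = 1744.53/(680 * 113.097) m = 0.0226838 m ≈ 22.68 mm

22.68 mm


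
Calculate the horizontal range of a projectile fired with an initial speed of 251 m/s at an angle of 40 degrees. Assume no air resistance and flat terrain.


R = v0^2 * sin(2*theta) / g = 251^2 * sin(2*40°) / 9.81 = 6325 m

6325 m


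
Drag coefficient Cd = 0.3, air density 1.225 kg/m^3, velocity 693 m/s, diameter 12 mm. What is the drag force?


A = pi*(d/2)^2 = pi*(12/2000)^2 = 1.13097e-04 m^2
Fd = 0.5*Cd*rho*A*v^2 = 0.5*0.3*1.225*1.13097e-04*693^2 = 9.98 N

9.98 N


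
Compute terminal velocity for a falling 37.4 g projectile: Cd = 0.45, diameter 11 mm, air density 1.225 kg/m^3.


A = pi*(d/2)^2 = pi*(11/2000)^2 = 9.50332e-05 m^2
vt = sqrt(2mg/(Cd*rho*A)) = sqrt(2*0.0374*9.81/(0.45 * 1.225 * 9.50332e-05)) = 118.4 m/s

118.4 m/s


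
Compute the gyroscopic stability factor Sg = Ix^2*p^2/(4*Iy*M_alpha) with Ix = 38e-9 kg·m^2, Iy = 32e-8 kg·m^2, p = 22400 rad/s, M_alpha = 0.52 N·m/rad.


Sg = Ix^2 * p^2 / (4 * Iy * M_alpha) = (38e-9)^2 * 22400^2 / (4 * 32e-8 * 0.52) = 1.089

1.089


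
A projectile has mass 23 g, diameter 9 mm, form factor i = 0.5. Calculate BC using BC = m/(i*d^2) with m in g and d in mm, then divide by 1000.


BC = m/(i*d^2*1000) = 23/(0.5 * 9^2 * 1000) = 0.0005679

0.0005679


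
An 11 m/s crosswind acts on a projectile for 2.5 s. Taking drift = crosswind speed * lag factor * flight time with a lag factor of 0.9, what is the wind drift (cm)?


drift = v_wind * lag * t = 11 * 0.9 * 2.5 = 24.75 m ≈ 2475 cm

2475 cm


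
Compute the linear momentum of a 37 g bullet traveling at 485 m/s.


p = m*v = 0.037*485 = 17.95 kg·m/s

17.95 kg·m/s


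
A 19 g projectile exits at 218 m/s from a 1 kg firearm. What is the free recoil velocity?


v_recoil = m_p * v_p / m_gun = 0.019 * 218 / 1 = 4.142 m/s

4.142 m/s


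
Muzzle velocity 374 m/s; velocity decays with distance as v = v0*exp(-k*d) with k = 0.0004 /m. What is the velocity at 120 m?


v = v0*exp(-k*d) = 374*exp(-0.0004*120) = 356.5 m/s

356.5 m/s


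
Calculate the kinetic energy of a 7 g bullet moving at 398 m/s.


E = 0.5*m*v^2 = 0.5*0.007*398^2 = 554.4 J

554.4 J


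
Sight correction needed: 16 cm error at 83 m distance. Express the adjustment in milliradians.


1 mrad subtends 1 cm per 10 m of range, so adj = error_cm / (dist_m / 10) = 16 / (83/10) = 1.928 mrad

1.928 mrad


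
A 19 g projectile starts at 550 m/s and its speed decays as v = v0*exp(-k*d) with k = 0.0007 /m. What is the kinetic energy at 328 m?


v = v0*exp(-k*d) = 550*exp(-0.0007*328) = 437.168 m/s
E = 0.5*m*v^2 = 0.5*0.019*437.168^2 = 1816 J

1816 J


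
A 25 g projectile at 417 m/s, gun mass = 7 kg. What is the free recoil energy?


v_r = m_p*v_p/m_gun = 0.025*417/7 = 1.48929 m/s, E_r = 0.5*m_gun*v_r^2 = 0.5*7*1.48929^2 = 7.763 J

7.763 J


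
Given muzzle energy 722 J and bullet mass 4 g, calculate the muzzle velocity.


v = sqrt(2*E/m) = sqrt(2*722/0.004) = 600.8 m/s

600.8 m/s


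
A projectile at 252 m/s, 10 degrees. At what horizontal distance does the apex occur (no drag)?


R = v0^2*sin(2*theta)/g = 252^2*sin(2*10°)/9.81 = 2214.03 m
apex_dist = R/2 = 2214.03/2 = 1107 m

1107 m


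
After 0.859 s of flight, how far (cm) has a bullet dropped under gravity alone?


drop = 0.5*g*t^2 = 0.5*9.81*0.859^2 = 3.61931 m ≈ 361.9 cm

361.9 cm


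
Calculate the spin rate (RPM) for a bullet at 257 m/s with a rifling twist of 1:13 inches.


twist_m = 13*0.0254 = 0.3302 m
spin = v/twist = 257/0.3302 = 778.3162 rev/s
RPM = spin*60 = 778.3162*60 ≈ 46699 RPM

46699 RPM


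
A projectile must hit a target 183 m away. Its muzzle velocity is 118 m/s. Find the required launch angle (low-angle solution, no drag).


sin(2*theta) = R*g/v0^2 = 183*9.81/118^2 = 0.128931, theta = arcsin(0.128931)/2 = 3.704°

3.704 degrees


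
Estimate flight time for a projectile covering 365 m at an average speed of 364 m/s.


t = d/v = 365/364 = 1.003 s

1.003 s


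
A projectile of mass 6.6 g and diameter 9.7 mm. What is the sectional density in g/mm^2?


SD = m/d^2 = 6.6/9.7^2 = 0.07015 g/mm^2

0.07015 g/mm^2


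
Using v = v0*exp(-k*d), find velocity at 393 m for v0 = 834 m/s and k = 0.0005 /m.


v = v0*exp(-k*d) = 834*exp(-0.0005*393) = 685.2 m/s

685.2 m/s


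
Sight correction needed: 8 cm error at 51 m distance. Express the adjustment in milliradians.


1 mrad subtends 1 cm per 10 m of range, so adj = error_cm / (dist_m / 10) = 8 / (51/10) = 1.569 mrad

1.569 mrad


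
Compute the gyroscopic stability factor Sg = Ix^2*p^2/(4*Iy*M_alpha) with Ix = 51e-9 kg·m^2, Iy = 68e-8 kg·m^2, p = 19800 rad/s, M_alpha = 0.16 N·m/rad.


Sg = Ix^2 * p^2 / (4 * Iy * M_alpha) = (51e-9)^2 * 19800^2 / (4 * 68e-8 * 0.16) = 2.343

2.343


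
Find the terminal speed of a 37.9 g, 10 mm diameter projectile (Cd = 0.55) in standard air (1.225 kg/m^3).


A = pi*(d/2)^2 = pi*(10/2000)^2 = 7.85398e-05 m^2
vt = sqrt(2mg/(Cd*rho*A)) = sqrt(2*0.0379*9.81/(0.55 * 1.225 * 7.85398e-05)) = 118.5 m/s

118.5 m/s


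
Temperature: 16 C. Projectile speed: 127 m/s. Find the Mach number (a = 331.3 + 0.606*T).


a = 331.3 + 0.606*(16) = 340.996 m/s
M = v/a = 127/340.996 = 0.3724

0.3724


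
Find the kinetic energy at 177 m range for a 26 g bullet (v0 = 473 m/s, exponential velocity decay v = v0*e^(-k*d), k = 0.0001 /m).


v = v0*exp(-k*d) = 473*exp(-0.0001*177) = 464.702 m/s
E = 0.5*m*v^2 = 0.5*0.026*464.702^2 = 2807 J

2807 J


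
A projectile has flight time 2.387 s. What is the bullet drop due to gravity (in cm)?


drop = 0.5*g*t^2 = 0.5*9.81*2.387^2 = 27.9476 m ≈ 2795 cm

2795 cm


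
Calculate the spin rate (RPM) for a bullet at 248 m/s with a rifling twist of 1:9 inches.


twist_m = 9*0.0254 = 0.2286 m
spin = v/twist = 248/0.2286 = 1084.864 rev/s
RPM = spin*60 = 1084.864*60 ≈ 65092 RPM

65092 RPM


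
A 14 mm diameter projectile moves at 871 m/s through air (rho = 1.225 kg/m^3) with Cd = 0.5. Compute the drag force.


A = pi*(d/2)^2 = pi*(14/2000)^2 = 1.53938e-04 m^2
Fd = 0.5*Cd*rho*A*v^2 = 0.5*0.5*1.225*1.53938e-04*871^2 = 35.77 N

35.77 N


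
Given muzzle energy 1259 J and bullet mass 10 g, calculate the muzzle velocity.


v = sqrt(2*E/m) = sqrt(2*1259/0.01) = 501.8 m/s

501.8 m/s


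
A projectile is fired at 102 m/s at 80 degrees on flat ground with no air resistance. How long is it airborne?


T = 2*v0*sin(theta)/g = 2*102*sin(80°)/9.81 = 20.48 s

20.48 s


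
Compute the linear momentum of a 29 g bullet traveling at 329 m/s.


p = m*v = 0.029*329 = 9.541 kg·m/s

9.541 kg·m/s


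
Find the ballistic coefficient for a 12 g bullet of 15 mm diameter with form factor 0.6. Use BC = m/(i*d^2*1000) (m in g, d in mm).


BC = m/(i*d^2*1000) = 12/(0.6 * 15^2 * 1000) = 8.889e-05

8.889e-05


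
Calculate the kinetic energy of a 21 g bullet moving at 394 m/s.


E = 0.5*m*v^2 = 0.5*0.021*394^2 = 1630 J

1630 J


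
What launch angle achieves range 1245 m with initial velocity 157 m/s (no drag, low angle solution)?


sin(2*theta) = R*g/v0^2 = 1245*9.81/157^2 = 0.495495, theta = arcsin(0.495495)/2 = 14.85°

14.85 degrees


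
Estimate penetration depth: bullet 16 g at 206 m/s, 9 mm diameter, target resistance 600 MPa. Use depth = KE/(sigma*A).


A = pi*(d/2)^2 = pi*(9/2)^2 = 63.6173 mm^2
E = 0.5*m*v^2 = 0.5*0.016*206^2 = 339.488 J
depth = E/(sigma*A) = 339.488 J / (600 MPa * 63.6173 mm^2) = 339.488/(600 * 63.6173) m = 0.00889402 m ≈ 8.894 mm

8.894 mm


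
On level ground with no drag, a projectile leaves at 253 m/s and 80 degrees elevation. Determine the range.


R = v0^2 * sin(2*theta) / g = 253^2 * sin(2*80°) / 9.81 = 2232 m

2232 m


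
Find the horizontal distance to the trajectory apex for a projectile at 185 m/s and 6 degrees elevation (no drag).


R = v0^2*sin(2*theta)/g = 185^2*sin(2*6°)/9.81 = 725.36 m
apex_dist = R/2 = 725.36/2 = 362.7 m

362.7 m


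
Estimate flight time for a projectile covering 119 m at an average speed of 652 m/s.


t = d/v = 119/652 = 0.1825 s

0.1825 s


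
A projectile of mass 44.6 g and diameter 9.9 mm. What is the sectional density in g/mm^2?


SD = m/d^2 = 44.6/9.9^2 = 0.4551 g/mm^2

0.4551 g/mm^2


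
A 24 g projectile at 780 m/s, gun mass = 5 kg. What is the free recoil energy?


v_r = m_p*v_p/m_gun = 0.024*780/5 = 3.744 m/s, E_r = 0.5*m_gun*v_r^2 = 0.5*5*3.744^2 = 35.04 J

35.04 J


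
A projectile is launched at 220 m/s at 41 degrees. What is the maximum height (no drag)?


H = (v0*sin(theta))^2 / (2g) = (220*sin(41°))^2 / (2*9.81) = 1062 m

1062 m


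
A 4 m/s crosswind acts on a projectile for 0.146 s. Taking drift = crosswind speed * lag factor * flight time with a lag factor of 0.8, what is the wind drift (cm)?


drift = v_wind * lag * t = 4 * 0.8 * 0.146 = 0.4672 m ≈ 46.72 cm

46.72 cm


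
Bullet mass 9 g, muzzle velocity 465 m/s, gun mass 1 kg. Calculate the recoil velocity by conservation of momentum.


v_recoil = m_p * v_p / m_gun = 0.009 * 465 / 1 = 4.185 m/s

4.185 m/s


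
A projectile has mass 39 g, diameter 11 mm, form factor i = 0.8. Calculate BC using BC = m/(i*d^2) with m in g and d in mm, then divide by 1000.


BC = m/(i*d^2*1000) = 39/(0.8 * 11^2 * 1000) = 0.0004029

0.0004029


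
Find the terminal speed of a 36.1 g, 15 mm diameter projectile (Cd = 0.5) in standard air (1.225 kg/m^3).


A = pi*(d/2)^2 = pi*(15/2000)^2 = 1.76715e-04 m^2
vt = sqrt(2mg/(Cd*rho*A)) = sqrt(2*0.0361*9.81/(0.5 * 1.225 * 1.76715e-04)) = 80.89 m/s

80.89 m/s


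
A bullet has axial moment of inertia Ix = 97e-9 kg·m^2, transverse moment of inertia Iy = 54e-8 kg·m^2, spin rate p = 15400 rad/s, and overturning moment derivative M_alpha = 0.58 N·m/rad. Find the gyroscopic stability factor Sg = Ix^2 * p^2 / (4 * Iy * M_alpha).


Sg = Ix^2 * p^2 / (4 * Iy * M_alpha) = (97e-9)^2 * 15400^2 / (4 * 54e-8 * 0.58) = 1.781

1.781


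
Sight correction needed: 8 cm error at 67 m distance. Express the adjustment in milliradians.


1 mrad subtends 1 cm per 10 m of range, so adj = error_cm / (dist_m / 10) = 8 / (67/10) = 1.194 mrad

1.194 mrad


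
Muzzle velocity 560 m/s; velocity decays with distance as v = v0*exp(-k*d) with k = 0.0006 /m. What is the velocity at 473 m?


v = v0*exp(-k*d) = 560*exp(-0.0006*473) = 421.6 m/s

421.6 m/s


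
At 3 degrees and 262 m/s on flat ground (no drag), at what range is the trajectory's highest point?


R = v0^2*sin(2*theta)/g = 262^2*sin(2*3°)/9.81 = 731.422 m
apex_dist = R/2 = 731.422/2 = 365.7 m

365.7 m


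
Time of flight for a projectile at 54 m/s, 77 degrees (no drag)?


T = 2*v0*sin(theta)/g = 2*54*sin(77°)/9.81 = 10.73 s

10.73 s


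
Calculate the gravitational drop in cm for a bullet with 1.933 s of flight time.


drop = 0.5*g*t^2 = 0.5*9.81*1.933^2 = 18.3275 m ≈ 1833 cm

1833 cm


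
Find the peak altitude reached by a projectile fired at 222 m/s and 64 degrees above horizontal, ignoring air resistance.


H = (v0*sin(theta))^2 / (2g) = (222*sin(64°))^2 / (2*9.81) = 2029 m

2029 m


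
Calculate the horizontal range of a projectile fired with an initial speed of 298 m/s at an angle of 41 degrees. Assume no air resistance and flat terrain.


R = v0^2 * sin(2*theta) / g = 298^2 * sin(2*41°) / 9.81 = 8964 m

8964 m


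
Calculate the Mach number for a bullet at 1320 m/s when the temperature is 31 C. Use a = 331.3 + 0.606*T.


a = 331.3 + 0.606*(31) = 350.086 m/s
M = v/a = 1320/350.086 = 3.771

3.771


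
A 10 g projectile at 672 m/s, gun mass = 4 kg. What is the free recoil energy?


v_r = m_p*v_p/m_gun = 0.01*672/4 = 1.68 m/s, E_r = 0.5*m_gun*v_r^2 = 0.5*4*1.68^2 = 5.645 J

5.645 J


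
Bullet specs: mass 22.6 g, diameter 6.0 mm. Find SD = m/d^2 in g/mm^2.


SD = m/d^2 = 22.6/6.0^2 = 0.6278 g/mm^2

0.6278 g/mm^2


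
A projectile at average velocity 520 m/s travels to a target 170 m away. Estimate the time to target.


t = d/v = 170/520 = 0.3269 s

0.3269 s


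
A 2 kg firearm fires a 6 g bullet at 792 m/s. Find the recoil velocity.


v_recoil = m_p * v_p / m_gun = 0.006 * 792 / 2 = 2.376 m/s

2.376 m/s


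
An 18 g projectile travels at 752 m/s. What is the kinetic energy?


E = 0.5*m*v^2 = 0.5*0.018*752^2 = 5090 J

5090 J


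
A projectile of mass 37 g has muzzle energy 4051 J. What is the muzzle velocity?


v = sqrt(2*E/m) = sqrt(2*4051/0.037) = 467.9 m/s

467.9 m/s


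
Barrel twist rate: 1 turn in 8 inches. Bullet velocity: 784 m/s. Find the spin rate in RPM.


twist_m = 8*0.0254 = 0.2032 m
spin = v/twist = 784/0.2032 = 3858.268 rev/s
RPM = spin*60 = 3858.268*60 ≈ 231496 RPM

231496 RPM


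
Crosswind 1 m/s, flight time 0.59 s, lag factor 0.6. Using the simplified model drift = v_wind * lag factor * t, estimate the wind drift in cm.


drift = v_wind * lag * t = 1 * 0.6 * 0.59 = 0.354 m ≈ 35.4 cm

35.4 cm


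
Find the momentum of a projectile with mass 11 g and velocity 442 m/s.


p = m*v = 0.011*442 = 4.862 kg·m/s

4.862 kg·m/s


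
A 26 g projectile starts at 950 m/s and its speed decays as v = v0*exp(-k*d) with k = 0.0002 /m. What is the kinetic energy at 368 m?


v = v0*exp(-k*d) = 950*exp(-0.0002*368) = 882.591 m/s
E = 0.5*m*v^2 = 0.5*0.026*882.591^2 = 10127 J

10127 J


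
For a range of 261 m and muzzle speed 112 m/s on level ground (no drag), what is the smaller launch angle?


sin(2*theta) = R*g/v0^2 = 261*9.81/112^2 = 0.204114, theta = arcsin(0.204114)/2 = 5.889°

5.889 degrees
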